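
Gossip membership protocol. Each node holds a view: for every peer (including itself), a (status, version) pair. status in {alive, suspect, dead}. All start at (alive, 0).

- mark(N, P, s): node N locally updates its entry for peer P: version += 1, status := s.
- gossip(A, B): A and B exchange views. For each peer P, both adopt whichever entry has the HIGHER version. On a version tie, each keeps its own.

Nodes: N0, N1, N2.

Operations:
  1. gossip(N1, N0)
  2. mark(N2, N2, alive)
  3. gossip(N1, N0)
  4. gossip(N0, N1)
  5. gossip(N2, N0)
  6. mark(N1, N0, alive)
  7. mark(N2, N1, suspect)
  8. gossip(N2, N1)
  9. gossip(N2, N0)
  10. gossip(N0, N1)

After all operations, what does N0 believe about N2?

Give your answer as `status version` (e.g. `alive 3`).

Op 1: gossip N1<->N0 -> N1.N0=(alive,v0) N1.N1=(alive,v0) N1.N2=(alive,v0) | N0.N0=(alive,v0) N0.N1=(alive,v0) N0.N2=(alive,v0)
Op 2: N2 marks N2=alive -> (alive,v1)
Op 3: gossip N1<->N0 -> N1.N0=(alive,v0) N1.N1=(alive,v0) N1.N2=(alive,v0) | N0.N0=(alive,v0) N0.N1=(alive,v0) N0.N2=(alive,v0)
Op 4: gossip N0<->N1 -> N0.N0=(alive,v0) N0.N1=(alive,v0) N0.N2=(alive,v0) | N1.N0=(alive,v0) N1.N1=(alive,v0) N1.N2=(alive,v0)
Op 5: gossip N2<->N0 -> N2.N0=(alive,v0) N2.N1=(alive,v0) N2.N2=(alive,v1) | N0.N0=(alive,v0) N0.N1=(alive,v0) N0.N2=(alive,v1)
Op 6: N1 marks N0=alive -> (alive,v1)
Op 7: N2 marks N1=suspect -> (suspect,v1)
Op 8: gossip N2<->N1 -> N2.N0=(alive,v1) N2.N1=(suspect,v1) N2.N2=(alive,v1) | N1.N0=(alive,v1) N1.N1=(suspect,v1) N1.N2=(alive,v1)
Op 9: gossip N2<->N0 -> N2.N0=(alive,v1) N2.N1=(suspect,v1) N2.N2=(alive,v1) | N0.N0=(alive,v1) N0.N1=(suspect,v1) N0.N2=(alive,v1)
Op 10: gossip N0<->N1 -> N0.N0=(alive,v1) N0.N1=(suspect,v1) N0.N2=(alive,v1) | N1.N0=(alive,v1) N1.N1=(suspect,v1) N1.N2=(alive,v1)

Answer: alive 1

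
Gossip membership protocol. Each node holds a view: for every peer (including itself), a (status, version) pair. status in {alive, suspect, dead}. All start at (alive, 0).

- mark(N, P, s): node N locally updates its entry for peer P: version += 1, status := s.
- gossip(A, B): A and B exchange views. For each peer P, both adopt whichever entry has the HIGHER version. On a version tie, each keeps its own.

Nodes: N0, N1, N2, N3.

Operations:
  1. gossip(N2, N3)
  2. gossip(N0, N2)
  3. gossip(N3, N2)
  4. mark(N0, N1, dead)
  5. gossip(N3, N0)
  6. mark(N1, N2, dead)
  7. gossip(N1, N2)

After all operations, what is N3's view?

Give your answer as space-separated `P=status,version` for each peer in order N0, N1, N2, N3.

Answer: N0=alive,0 N1=dead,1 N2=alive,0 N3=alive,0

Derivation:
Op 1: gossip N2<->N3 -> N2.N0=(alive,v0) N2.N1=(alive,v0) N2.N2=(alive,v0) N2.N3=(alive,v0) | N3.N0=(alive,v0) N3.N1=(alive,v0) N3.N2=(alive,v0) N3.N3=(alive,v0)
Op 2: gossip N0<->N2 -> N0.N0=(alive,v0) N0.N1=(alive,v0) N0.N2=(alive,v0) N0.N3=(alive,v0) | N2.N0=(alive,v0) N2.N1=(alive,v0) N2.N2=(alive,v0) N2.N3=(alive,v0)
Op 3: gossip N3<->N2 -> N3.N0=(alive,v0) N3.N1=(alive,v0) N3.N2=(alive,v0) N3.N3=(alive,v0) | N2.N0=(alive,v0) N2.N1=(alive,v0) N2.N2=(alive,v0) N2.N3=(alive,v0)
Op 4: N0 marks N1=dead -> (dead,v1)
Op 5: gossip N3<->N0 -> N3.N0=(alive,v0) N3.N1=(dead,v1) N3.N2=(alive,v0) N3.N3=(alive,v0) | N0.N0=(alive,v0) N0.N1=(dead,v1) N0.N2=(alive,v0) N0.N3=(alive,v0)
Op 6: N1 marks N2=dead -> (dead,v1)
Op 7: gossip N1<->N2 -> N1.N0=(alive,v0) N1.N1=(alive,v0) N1.N2=(dead,v1) N1.N3=(alive,v0) | N2.N0=(alive,v0) N2.N1=(alive,v0) N2.N2=(dead,v1) N2.N3=(alive,v0)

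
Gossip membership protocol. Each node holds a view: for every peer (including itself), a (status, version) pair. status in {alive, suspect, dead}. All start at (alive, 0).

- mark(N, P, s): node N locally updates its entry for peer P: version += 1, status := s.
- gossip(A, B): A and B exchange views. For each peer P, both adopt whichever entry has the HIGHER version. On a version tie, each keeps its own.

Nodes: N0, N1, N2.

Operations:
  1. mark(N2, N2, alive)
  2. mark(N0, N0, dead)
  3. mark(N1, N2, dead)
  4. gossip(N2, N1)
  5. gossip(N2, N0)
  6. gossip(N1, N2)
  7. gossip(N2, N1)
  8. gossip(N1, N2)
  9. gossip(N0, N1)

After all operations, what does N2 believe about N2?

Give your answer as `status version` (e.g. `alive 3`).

Answer: alive 1

Derivation:
Op 1: N2 marks N2=alive -> (alive,v1)
Op 2: N0 marks N0=dead -> (dead,v1)
Op 3: N1 marks N2=dead -> (dead,v1)
Op 4: gossip N2<->N1 -> N2.N0=(alive,v0) N2.N1=(alive,v0) N2.N2=(alive,v1) | N1.N0=(alive,v0) N1.N1=(alive,v0) N1.N2=(dead,v1)
Op 5: gossip N2<->N0 -> N2.N0=(dead,v1) N2.N1=(alive,v0) N2.N2=(alive,v1) | N0.N0=(dead,v1) N0.N1=(alive,v0) N0.N2=(alive,v1)
Op 6: gossip N1<->N2 -> N1.N0=(dead,v1) N1.N1=(alive,v0) N1.N2=(dead,v1) | N2.N0=(dead,v1) N2.N1=(alive,v0) N2.N2=(alive,v1)
Op 7: gossip N2<->N1 -> N2.N0=(dead,v1) N2.N1=(alive,v0) N2.N2=(alive,v1) | N1.N0=(dead,v1) N1.N1=(alive,v0) N1.N2=(dead,v1)
Op 8: gossip N1<->N2 -> N1.N0=(dead,v1) N1.N1=(alive,v0) N1.N2=(dead,v1) | N2.N0=(dead,v1) N2.N1=(alive,v0) N2.N2=(alive,v1)
Op 9: gossip N0<->N1 -> N0.N0=(dead,v1) N0.N1=(alive,v0) N0.N2=(alive,v1) | N1.N0=(dead,v1) N1.N1=(alive,v0) N1.N2=(dead,v1)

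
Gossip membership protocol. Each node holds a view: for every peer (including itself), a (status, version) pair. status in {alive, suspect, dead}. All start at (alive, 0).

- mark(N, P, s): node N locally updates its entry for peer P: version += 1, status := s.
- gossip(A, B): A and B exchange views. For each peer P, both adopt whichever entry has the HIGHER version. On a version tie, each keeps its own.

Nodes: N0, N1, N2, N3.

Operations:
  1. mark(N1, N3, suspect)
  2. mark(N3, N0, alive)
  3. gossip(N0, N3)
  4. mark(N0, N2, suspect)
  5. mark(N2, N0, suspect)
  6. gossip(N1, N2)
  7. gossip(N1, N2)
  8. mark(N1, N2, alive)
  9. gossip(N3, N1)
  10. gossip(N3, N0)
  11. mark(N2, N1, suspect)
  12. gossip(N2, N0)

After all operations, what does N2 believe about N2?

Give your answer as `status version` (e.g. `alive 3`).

Answer: suspect 1

Derivation:
Op 1: N1 marks N3=suspect -> (suspect,v1)
Op 2: N3 marks N0=alive -> (alive,v1)
Op 3: gossip N0<->N3 -> N0.N0=(alive,v1) N0.N1=(alive,v0) N0.N2=(alive,v0) N0.N3=(alive,v0) | N3.N0=(alive,v1) N3.N1=(alive,v0) N3.N2=(alive,v0) N3.N3=(alive,v0)
Op 4: N0 marks N2=suspect -> (suspect,v1)
Op 5: N2 marks N0=suspect -> (suspect,v1)
Op 6: gossip N1<->N2 -> N1.N0=(suspect,v1) N1.N1=(alive,v0) N1.N2=(alive,v0) N1.N3=(suspect,v1) | N2.N0=(suspect,v1) N2.N1=(alive,v0) N2.N2=(alive,v0) N2.N3=(suspect,v1)
Op 7: gossip N1<->N2 -> N1.N0=(suspect,v1) N1.N1=(alive,v0) N1.N2=(alive,v0) N1.N3=(suspect,v1) | N2.N0=(suspect,v1) N2.N1=(alive,v0) N2.N2=(alive,v0) N2.N3=(suspect,v1)
Op 8: N1 marks N2=alive -> (alive,v1)
Op 9: gossip N3<->N1 -> N3.N0=(alive,v1) N3.N1=(alive,v0) N3.N2=(alive,v1) N3.N3=(suspect,v1) | N1.N0=(suspect,v1) N1.N1=(alive,v0) N1.N2=(alive,v1) N1.N3=(suspect,v1)
Op 10: gossip N3<->N0 -> N3.N0=(alive,v1) N3.N1=(alive,v0) N3.N2=(alive,v1) N3.N3=(suspect,v1) | N0.N0=(alive,v1) N0.N1=(alive,v0) N0.N2=(suspect,v1) N0.N3=(suspect,v1)
Op 11: N2 marks N1=suspect -> (suspect,v1)
Op 12: gossip N2<->N0 -> N2.N0=(suspect,v1) N2.N1=(suspect,v1) N2.N2=(suspect,v1) N2.N3=(suspect,v1) | N0.N0=(alive,v1) N0.N1=(suspect,v1) N0.N2=(suspect,v1) N0.N3=(suspect,v1)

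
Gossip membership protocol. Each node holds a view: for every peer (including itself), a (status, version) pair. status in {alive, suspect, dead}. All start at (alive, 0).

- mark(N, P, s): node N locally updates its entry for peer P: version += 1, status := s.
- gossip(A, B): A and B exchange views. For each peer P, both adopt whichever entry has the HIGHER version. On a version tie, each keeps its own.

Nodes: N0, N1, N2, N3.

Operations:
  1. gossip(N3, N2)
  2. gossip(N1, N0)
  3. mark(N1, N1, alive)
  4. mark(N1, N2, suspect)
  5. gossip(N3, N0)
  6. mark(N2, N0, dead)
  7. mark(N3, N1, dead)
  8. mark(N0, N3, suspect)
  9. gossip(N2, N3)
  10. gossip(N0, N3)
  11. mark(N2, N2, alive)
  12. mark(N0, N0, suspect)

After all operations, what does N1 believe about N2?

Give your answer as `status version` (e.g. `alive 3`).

Answer: suspect 1

Derivation:
Op 1: gossip N3<->N2 -> N3.N0=(alive,v0) N3.N1=(alive,v0) N3.N2=(alive,v0) N3.N3=(alive,v0) | N2.N0=(alive,v0) N2.N1=(alive,v0) N2.N2=(alive,v0) N2.N3=(alive,v0)
Op 2: gossip N1<->N0 -> N1.N0=(alive,v0) N1.N1=(alive,v0) N1.N2=(alive,v0) N1.N3=(alive,v0) | N0.N0=(alive,v0) N0.N1=(alive,v0) N0.N2=(alive,v0) N0.N3=(alive,v0)
Op 3: N1 marks N1=alive -> (alive,v1)
Op 4: N1 marks N2=suspect -> (suspect,v1)
Op 5: gossip N3<->N0 -> N3.N0=(alive,v0) N3.N1=(alive,v0) N3.N2=(alive,v0) N3.N3=(alive,v0) | N0.N0=(alive,v0) N0.N1=(alive,v0) N0.N2=(alive,v0) N0.N3=(alive,v0)
Op 6: N2 marks N0=dead -> (dead,v1)
Op 7: N3 marks N1=dead -> (dead,v1)
Op 8: N0 marks N3=suspect -> (suspect,v1)
Op 9: gossip N2<->N3 -> N2.N0=(dead,v1) N2.N1=(dead,v1) N2.N2=(alive,v0) N2.N3=(alive,v0) | N3.N0=(dead,v1) N3.N1=(dead,v1) N3.N2=(alive,v0) N3.N3=(alive,v0)
Op 10: gossip N0<->N3 -> N0.N0=(dead,v1) N0.N1=(dead,v1) N0.N2=(alive,v0) N0.N3=(suspect,v1) | N3.N0=(dead,v1) N3.N1=(dead,v1) N3.N2=(alive,v0) N3.N3=(suspect,v1)
Op 11: N2 marks N2=alive -> (alive,v1)
Op 12: N0 marks N0=suspect -> (suspect,v2)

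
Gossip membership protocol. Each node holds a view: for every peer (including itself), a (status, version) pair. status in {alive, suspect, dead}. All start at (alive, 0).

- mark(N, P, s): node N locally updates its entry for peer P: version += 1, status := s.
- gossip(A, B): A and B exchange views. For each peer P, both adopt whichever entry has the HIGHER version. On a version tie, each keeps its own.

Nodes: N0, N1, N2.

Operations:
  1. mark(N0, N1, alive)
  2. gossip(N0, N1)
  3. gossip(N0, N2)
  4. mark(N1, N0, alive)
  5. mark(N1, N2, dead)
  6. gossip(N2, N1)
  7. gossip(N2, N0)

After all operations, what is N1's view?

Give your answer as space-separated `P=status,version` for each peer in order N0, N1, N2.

Op 1: N0 marks N1=alive -> (alive,v1)
Op 2: gossip N0<->N1 -> N0.N0=(alive,v0) N0.N1=(alive,v1) N0.N2=(alive,v0) | N1.N0=(alive,v0) N1.N1=(alive,v1) N1.N2=(alive,v0)
Op 3: gossip N0<->N2 -> N0.N0=(alive,v0) N0.N1=(alive,v1) N0.N2=(alive,v0) | N2.N0=(alive,v0) N2.N1=(alive,v1) N2.N2=(alive,v0)
Op 4: N1 marks N0=alive -> (alive,v1)
Op 5: N1 marks N2=dead -> (dead,v1)
Op 6: gossip N2<->N1 -> N2.N0=(alive,v1) N2.N1=(alive,v1) N2.N2=(dead,v1) | N1.N0=(alive,v1) N1.N1=(alive,v1) N1.N2=(dead,v1)
Op 7: gossip N2<->N0 -> N2.N0=(alive,v1) N2.N1=(alive,v1) N2.N2=(dead,v1) | N0.N0=(alive,v1) N0.N1=(alive,v1) N0.N2=(dead,v1)

Answer: N0=alive,1 N1=alive,1 N2=dead,1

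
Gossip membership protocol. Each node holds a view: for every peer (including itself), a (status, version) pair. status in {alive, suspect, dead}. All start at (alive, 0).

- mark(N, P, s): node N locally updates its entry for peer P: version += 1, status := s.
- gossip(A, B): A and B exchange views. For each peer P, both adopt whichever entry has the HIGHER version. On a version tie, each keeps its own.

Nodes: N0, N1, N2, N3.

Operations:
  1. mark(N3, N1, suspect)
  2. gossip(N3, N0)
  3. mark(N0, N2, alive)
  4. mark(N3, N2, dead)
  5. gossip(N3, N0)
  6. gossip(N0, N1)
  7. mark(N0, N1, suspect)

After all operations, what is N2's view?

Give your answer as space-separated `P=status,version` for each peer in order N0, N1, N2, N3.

Answer: N0=alive,0 N1=alive,0 N2=alive,0 N3=alive,0

Derivation:
Op 1: N3 marks N1=suspect -> (suspect,v1)
Op 2: gossip N3<->N0 -> N3.N0=(alive,v0) N3.N1=(suspect,v1) N3.N2=(alive,v0) N3.N3=(alive,v0) | N0.N0=(alive,v0) N0.N1=(suspect,v1) N0.N2=(alive,v0) N0.N3=(alive,v0)
Op 3: N0 marks N2=alive -> (alive,v1)
Op 4: N3 marks N2=dead -> (dead,v1)
Op 5: gossip N3<->N0 -> N3.N0=(alive,v0) N3.N1=(suspect,v1) N3.N2=(dead,v1) N3.N3=(alive,v0) | N0.N0=(alive,v0) N0.N1=(suspect,v1) N0.N2=(alive,v1) N0.N3=(alive,v0)
Op 6: gossip N0<->N1 -> N0.N0=(alive,v0) N0.N1=(suspect,v1) N0.N2=(alive,v1) N0.N3=(alive,v0) | N1.N0=(alive,v0) N1.N1=(suspect,v1) N1.N2=(alive,v1) N1.N3=(alive,v0)
Op 7: N0 marks N1=suspect -> (suspect,v2)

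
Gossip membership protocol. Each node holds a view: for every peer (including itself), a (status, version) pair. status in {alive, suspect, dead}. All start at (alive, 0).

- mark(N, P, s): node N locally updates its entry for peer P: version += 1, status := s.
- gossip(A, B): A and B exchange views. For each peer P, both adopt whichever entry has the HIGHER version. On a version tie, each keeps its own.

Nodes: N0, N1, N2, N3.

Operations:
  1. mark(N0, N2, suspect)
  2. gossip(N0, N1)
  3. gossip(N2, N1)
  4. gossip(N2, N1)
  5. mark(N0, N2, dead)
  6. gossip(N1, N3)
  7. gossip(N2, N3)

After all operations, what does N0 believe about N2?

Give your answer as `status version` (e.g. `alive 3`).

Answer: dead 2

Derivation:
Op 1: N0 marks N2=suspect -> (suspect,v1)
Op 2: gossip N0<->N1 -> N0.N0=(alive,v0) N0.N1=(alive,v0) N0.N2=(suspect,v1) N0.N3=(alive,v0) | N1.N0=(alive,v0) N1.N1=(alive,v0) N1.N2=(suspect,v1) N1.N3=(alive,v0)
Op 3: gossip N2<->N1 -> N2.N0=(alive,v0) N2.N1=(alive,v0) N2.N2=(suspect,v1) N2.N3=(alive,v0) | N1.N0=(alive,v0) N1.N1=(alive,v0) N1.N2=(suspect,v1) N1.N3=(alive,v0)
Op 4: gossip N2<->N1 -> N2.N0=(alive,v0) N2.N1=(alive,v0) N2.N2=(suspect,v1) N2.N3=(alive,v0) | N1.N0=(alive,v0) N1.N1=(alive,v0) N1.N2=(suspect,v1) N1.N3=(alive,v0)
Op 5: N0 marks N2=dead -> (dead,v2)
Op 6: gossip N1<->N3 -> N1.N0=(alive,v0) N1.N1=(alive,v0) N1.N2=(suspect,v1) N1.N3=(alive,v0) | N3.N0=(alive,v0) N3.N1=(alive,v0) N3.N2=(suspect,v1) N3.N3=(alive,v0)
Op 7: gossip N2<->N3 -> N2.N0=(alive,v0) N2.N1=(alive,v0) N2.N2=(suspect,v1) N2.N3=(alive,v0) | N3.N0=(alive,v0) N3.N1=(alive,v0) N3.N2=(suspect,v1) N3.N3=(alive,v0)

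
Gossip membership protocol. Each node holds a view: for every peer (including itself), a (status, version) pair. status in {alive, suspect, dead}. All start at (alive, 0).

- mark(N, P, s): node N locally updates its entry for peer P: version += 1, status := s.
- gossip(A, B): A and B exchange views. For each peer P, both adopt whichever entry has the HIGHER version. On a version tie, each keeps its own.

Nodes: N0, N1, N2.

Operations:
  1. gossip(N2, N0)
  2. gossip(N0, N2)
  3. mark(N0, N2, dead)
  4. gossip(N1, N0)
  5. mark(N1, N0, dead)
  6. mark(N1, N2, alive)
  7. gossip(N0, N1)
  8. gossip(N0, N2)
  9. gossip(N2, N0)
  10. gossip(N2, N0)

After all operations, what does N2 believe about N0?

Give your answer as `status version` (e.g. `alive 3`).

Op 1: gossip N2<->N0 -> N2.N0=(alive,v0) N2.N1=(alive,v0) N2.N2=(alive,v0) | N0.N0=(alive,v0) N0.N1=(alive,v0) N0.N2=(alive,v0)
Op 2: gossip N0<->N2 -> N0.N0=(alive,v0) N0.N1=(alive,v0) N0.N2=(alive,v0) | N2.N0=(alive,v0) N2.N1=(alive,v0) N2.N2=(alive,v0)
Op 3: N0 marks N2=dead -> (dead,v1)
Op 4: gossip N1<->N0 -> N1.N0=(alive,v0) N1.N1=(alive,v0) N1.N2=(dead,v1) | N0.N0=(alive,v0) N0.N1=(alive,v0) N0.N2=(dead,v1)
Op 5: N1 marks N0=dead -> (dead,v1)
Op 6: N1 marks N2=alive -> (alive,v2)
Op 7: gossip N0<->N1 -> N0.N0=(dead,v1) N0.N1=(alive,v0) N0.N2=(alive,v2) | N1.N0=(dead,v1) N1.N1=(alive,v0) N1.N2=(alive,v2)
Op 8: gossip N0<->N2 -> N0.N0=(dead,v1) N0.N1=(alive,v0) N0.N2=(alive,v2) | N2.N0=(dead,v1) N2.N1=(alive,v0) N2.N2=(alive,v2)
Op 9: gossip N2<->N0 -> N2.N0=(dead,v1) N2.N1=(alive,v0) N2.N2=(alive,v2) | N0.N0=(dead,v1) N0.N1=(alive,v0) N0.N2=(alive,v2)
Op 10: gossip N2<->N0 -> N2.N0=(dead,v1) N2.N1=(alive,v0) N2.N2=(alive,v2) | N0.N0=(dead,v1) N0.N1=(alive,v0) N0.N2=(alive,v2)

Answer: dead 1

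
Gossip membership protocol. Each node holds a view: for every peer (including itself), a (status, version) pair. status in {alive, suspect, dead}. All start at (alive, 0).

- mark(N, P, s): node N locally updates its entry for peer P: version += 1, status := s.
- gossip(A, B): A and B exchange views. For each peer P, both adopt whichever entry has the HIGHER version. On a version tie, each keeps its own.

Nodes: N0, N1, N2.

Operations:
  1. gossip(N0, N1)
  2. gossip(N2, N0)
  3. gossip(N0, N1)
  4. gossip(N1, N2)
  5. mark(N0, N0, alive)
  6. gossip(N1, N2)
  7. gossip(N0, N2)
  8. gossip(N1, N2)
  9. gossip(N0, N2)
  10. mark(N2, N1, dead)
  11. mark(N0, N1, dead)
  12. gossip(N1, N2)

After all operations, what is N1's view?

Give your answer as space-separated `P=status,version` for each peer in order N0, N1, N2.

Answer: N0=alive,1 N1=dead,1 N2=alive,0

Derivation:
Op 1: gossip N0<->N1 -> N0.N0=(alive,v0) N0.N1=(alive,v0) N0.N2=(alive,v0) | N1.N0=(alive,v0) N1.N1=(alive,v0) N1.N2=(alive,v0)
Op 2: gossip N2<->N0 -> N2.N0=(alive,v0) N2.N1=(alive,v0) N2.N2=(alive,v0) | N0.N0=(alive,v0) N0.N1=(alive,v0) N0.N2=(alive,v0)
Op 3: gossip N0<->N1 -> N0.N0=(alive,v0) N0.N1=(alive,v0) N0.N2=(alive,v0) | N1.N0=(alive,v0) N1.N1=(alive,v0) N1.N2=(alive,v0)
Op 4: gossip N1<->N2 -> N1.N0=(alive,v0) N1.N1=(alive,v0) N1.N2=(alive,v0) | N2.N0=(alive,v0) N2.N1=(alive,v0) N2.N2=(alive,v0)
Op 5: N0 marks N0=alive -> (alive,v1)
Op 6: gossip N1<->N2 -> N1.N0=(alive,v0) N1.N1=(alive,v0) N1.N2=(alive,v0) | N2.N0=(alive,v0) N2.N1=(alive,v0) N2.N2=(alive,v0)
Op 7: gossip N0<->N2 -> N0.N0=(alive,v1) N0.N1=(alive,v0) N0.N2=(alive,v0) | N2.N0=(alive,v1) N2.N1=(alive,v0) N2.N2=(alive,v0)
Op 8: gossip N1<->N2 -> N1.N0=(alive,v1) N1.N1=(alive,v0) N1.N2=(alive,v0) | N2.N0=(alive,v1) N2.N1=(alive,v0) N2.N2=(alive,v0)
Op 9: gossip N0<->N2 -> N0.N0=(alive,v1) N0.N1=(alive,v0) N0.N2=(alive,v0) | N2.N0=(alive,v1) N2.N1=(alive,v0) N2.N2=(alive,v0)
Op 10: N2 marks N1=dead -> (dead,v1)
Op 11: N0 marks N1=dead -> (dead,v1)
Op 12: gossip N1<->N2 -> N1.N0=(alive,v1) N1.N1=(dead,v1) N1.N2=(alive,v0) | N2.N0=(alive,v1) N2.N1=(dead,v1) N2.N2=(alive,v0)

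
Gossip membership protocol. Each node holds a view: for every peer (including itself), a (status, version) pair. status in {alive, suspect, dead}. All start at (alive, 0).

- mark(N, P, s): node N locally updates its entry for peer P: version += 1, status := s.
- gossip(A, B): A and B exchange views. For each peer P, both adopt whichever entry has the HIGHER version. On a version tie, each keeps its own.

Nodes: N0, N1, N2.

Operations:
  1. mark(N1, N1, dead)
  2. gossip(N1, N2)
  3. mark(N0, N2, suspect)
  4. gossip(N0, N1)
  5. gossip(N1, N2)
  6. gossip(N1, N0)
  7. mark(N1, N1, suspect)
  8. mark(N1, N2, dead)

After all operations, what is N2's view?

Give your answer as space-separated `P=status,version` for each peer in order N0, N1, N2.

Op 1: N1 marks N1=dead -> (dead,v1)
Op 2: gossip N1<->N2 -> N1.N0=(alive,v0) N1.N1=(dead,v1) N1.N2=(alive,v0) | N2.N0=(alive,v0) N2.N1=(dead,v1) N2.N2=(alive,v0)
Op 3: N0 marks N2=suspect -> (suspect,v1)
Op 4: gossip N0<->N1 -> N0.N0=(alive,v0) N0.N1=(dead,v1) N0.N2=(suspect,v1) | N1.N0=(alive,v0) N1.N1=(dead,v1) N1.N2=(suspect,v1)
Op 5: gossip N1<->N2 -> N1.N0=(alive,v0) N1.N1=(dead,v1) N1.N2=(suspect,v1) | N2.N0=(alive,v0) N2.N1=(dead,v1) N2.N2=(suspect,v1)
Op 6: gossip N1<->N0 -> N1.N0=(alive,v0) N1.N1=(dead,v1) N1.N2=(suspect,v1) | N0.N0=(alive,v0) N0.N1=(dead,v1) N0.N2=(suspect,v1)
Op 7: N1 marks N1=suspect -> (suspect,v2)
Op 8: N1 marks N2=dead -> (dead,v2)

Answer: N0=alive,0 N1=dead,1 N2=suspect,1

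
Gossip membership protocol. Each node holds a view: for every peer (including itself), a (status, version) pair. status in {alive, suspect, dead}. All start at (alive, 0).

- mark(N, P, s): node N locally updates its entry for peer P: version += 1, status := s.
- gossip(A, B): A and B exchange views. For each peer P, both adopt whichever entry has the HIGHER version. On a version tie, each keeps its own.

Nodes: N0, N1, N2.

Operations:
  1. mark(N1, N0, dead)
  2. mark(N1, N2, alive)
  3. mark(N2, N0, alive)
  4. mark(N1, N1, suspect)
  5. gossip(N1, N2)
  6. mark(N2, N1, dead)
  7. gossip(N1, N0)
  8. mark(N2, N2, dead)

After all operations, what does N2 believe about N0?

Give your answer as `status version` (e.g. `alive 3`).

Op 1: N1 marks N0=dead -> (dead,v1)
Op 2: N1 marks N2=alive -> (alive,v1)
Op 3: N2 marks N0=alive -> (alive,v1)
Op 4: N1 marks N1=suspect -> (suspect,v1)
Op 5: gossip N1<->N2 -> N1.N0=(dead,v1) N1.N1=(suspect,v1) N1.N2=(alive,v1) | N2.N0=(alive,v1) N2.N1=(suspect,v1) N2.N2=(alive,v1)
Op 6: N2 marks N1=dead -> (dead,v2)
Op 7: gossip N1<->N0 -> N1.N0=(dead,v1) N1.N1=(suspect,v1) N1.N2=(alive,v1) | N0.N0=(dead,v1) N0.N1=(suspect,v1) N0.N2=(alive,v1)
Op 8: N2 marks N2=dead -> (dead,v2)

Answer: alive 1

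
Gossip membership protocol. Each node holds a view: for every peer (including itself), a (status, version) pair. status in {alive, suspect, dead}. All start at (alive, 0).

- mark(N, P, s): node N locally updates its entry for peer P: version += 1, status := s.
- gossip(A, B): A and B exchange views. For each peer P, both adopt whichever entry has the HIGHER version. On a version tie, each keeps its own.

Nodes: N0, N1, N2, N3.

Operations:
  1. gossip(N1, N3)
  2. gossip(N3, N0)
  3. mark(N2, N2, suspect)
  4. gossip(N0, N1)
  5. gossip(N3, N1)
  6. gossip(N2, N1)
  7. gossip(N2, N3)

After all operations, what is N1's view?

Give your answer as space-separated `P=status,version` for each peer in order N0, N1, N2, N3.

Answer: N0=alive,0 N1=alive,0 N2=suspect,1 N3=alive,0

Derivation:
Op 1: gossip N1<->N3 -> N1.N0=(alive,v0) N1.N1=(alive,v0) N1.N2=(alive,v0) N1.N3=(alive,v0) | N3.N0=(alive,v0) N3.N1=(alive,v0) N3.N2=(alive,v0) N3.N3=(alive,v0)
Op 2: gossip N3<->N0 -> N3.N0=(alive,v0) N3.N1=(alive,v0) N3.N2=(alive,v0) N3.N3=(alive,v0) | N0.N0=(alive,v0) N0.N1=(alive,v0) N0.N2=(alive,v0) N0.N3=(alive,v0)
Op 3: N2 marks N2=suspect -> (suspect,v1)
Op 4: gossip N0<->N1 -> N0.N0=(alive,v0) N0.N1=(alive,v0) N0.N2=(alive,v0) N0.N3=(alive,v0) | N1.N0=(alive,v0) N1.N1=(alive,v0) N1.N2=(alive,v0) N1.N3=(alive,v0)
Op 5: gossip N3<->N1 -> N3.N0=(alive,v0) N3.N1=(alive,v0) N3.N2=(alive,v0) N3.N3=(alive,v0) | N1.N0=(alive,v0) N1.N1=(alive,v0) N1.N2=(alive,v0) N1.N3=(alive,v0)
Op 6: gossip N2<->N1 -> N2.N0=(alive,v0) N2.N1=(alive,v0) N2.N2=(suspect,v1) N2.N3=(alive,v0) | N1.N0=(alive,v0) N1.N1=(alive,v0) N1.N2=(suspect,v1) N1.N3=(alive,v0)
Op 7: gossip N2<->N3 -> N2.N0=(alive,v0) N2.N1=(alive,v0) N2.N2=(suspect,v1) N2.N3=(alive,v0) | N3.N0=(alive,v0) N3.N1=(alive,v0) N3.N2=(suspect,v1) N3.N3=(alive,v0)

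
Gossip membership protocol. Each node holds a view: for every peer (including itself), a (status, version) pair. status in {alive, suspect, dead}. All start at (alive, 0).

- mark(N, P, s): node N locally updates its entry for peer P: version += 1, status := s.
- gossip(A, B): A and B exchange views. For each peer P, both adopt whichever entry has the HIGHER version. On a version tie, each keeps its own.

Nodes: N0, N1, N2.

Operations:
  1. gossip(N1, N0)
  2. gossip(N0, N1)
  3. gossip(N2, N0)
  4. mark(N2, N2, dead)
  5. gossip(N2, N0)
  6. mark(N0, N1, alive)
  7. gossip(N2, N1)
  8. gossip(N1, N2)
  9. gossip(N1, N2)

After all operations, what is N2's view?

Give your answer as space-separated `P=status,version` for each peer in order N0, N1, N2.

Answer: N0=alive,0 N1=alive,0 N2=dead,1

Derivation:
Op 1: gossip N1<->N0 -> N1.N0=(alive,v0) N1.N1=(alive,v0) N1.N2=(alive,v0) | N0.N0=(alive,v0) N0.N1=(alive,v0) N0.N2=(alive,v0)
Op 2: gossip N0<->N1 -> N0.N0=(alive,v0) N0.N1=(alive,v0) N0.N2=(alive,v0) | N1.N0=(alive,v0) N1.N1=(alive,v0) N1.N2=(alive,v0)
Op 3: gossip N2<->N0 -> N2.N0=(alive,v0) N2.N1=(alive,v0) N2.N2=(alive,v0) | N0.N0=(alive,v0) N0.N1=(alive,v0) N0.N2=(alive,v0)
Op 4: N2 marks N2=dead -> (dead,v1)
Op 5: gossip N2<->N0 -> N2.N0=(alive,v0) N2.N1=(alive,v0) N2.N2=(dead,v1) | N0.N0=(alive,v0) N0.N1=(alive,v0) N0.N2=(dead,v1)
Op 6: N0 marks N1=alive -> (alive,v1)
Op 7: gossip N2<->N1 -> N2.N0=(alive,v0) N2.N1=(alive,v0) N2.N2=(dead,v1) | N1.N0=(alive,v0) N1.N1=(alive,v0) N1.N2=(dead,v1)
Op 8: gossip N1<->N2 -> N1.N0=(alive,v0) N1.N1=(alive,v0) N1.N2=(dead,v1) | N2.N0=(alive,v0) N2.N1=(alive,v0) N2.N2=(dead,v1)
Op 9: gossip N1<->N2 -> N1.N0=(alive,v0) N1.N1=(alive,v0) N1.N2=(dead,v1) | N2.N0=(alive,v0) N2.N1=(alive,v0) N2.N2=(dead,v1)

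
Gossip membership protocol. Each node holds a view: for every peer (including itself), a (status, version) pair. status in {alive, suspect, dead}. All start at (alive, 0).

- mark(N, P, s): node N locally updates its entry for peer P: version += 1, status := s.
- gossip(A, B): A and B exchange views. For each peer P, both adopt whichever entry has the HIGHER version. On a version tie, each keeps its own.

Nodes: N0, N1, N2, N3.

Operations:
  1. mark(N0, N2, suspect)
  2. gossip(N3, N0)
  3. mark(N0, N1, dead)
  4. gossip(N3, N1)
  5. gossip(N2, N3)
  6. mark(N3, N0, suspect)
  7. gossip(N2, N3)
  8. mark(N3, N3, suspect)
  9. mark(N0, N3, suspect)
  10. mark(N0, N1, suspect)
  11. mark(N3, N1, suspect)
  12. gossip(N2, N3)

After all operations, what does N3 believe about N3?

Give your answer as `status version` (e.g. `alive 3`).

Op 1: N0 marks N2=suspect -> (suspect,v1)
Op 2: gossip N3<->N0 -> N3.N0=(alive,v0) N3.N1=(alive,v0) N3.N2=(suspect,v1) N3.N3=(alive,v0) | N0.N0=(alive,v0) N0.N1=(alive,v0) N0.N2=(suspect,v1) N0.N3=(alive,v0)
Op 3: N0 marks N1=dead -> (dead,v1)
Op 4: gossip N3<->N1 -> N3.N0=(alive,v0) N3.N1=(alive,v0) N3.N2=(suspect,v1) N3.N3=(alive,v0) | N1.N0=(alive,v0) N1.N1=(alive,v0) N1.N2=(suspect,v1) N1.N3=(alive,v0)
Op 5: gossip N2<->N3 -> N2.N0=(alive,v0) N2.N1=(alive,v0) N2.N2=(suspect,v1) N2.N3=(alive,v0) | N3.N0=(alive,v0) N3.N1=(alive,v0) N3.N2=(suspect,v1) N3.N3=(alive,v0)
Op 6: N3 marks N0=suspect -> (suspect,v1)
Op 7: gossip N2<->N3 -> N2.N0=(suspect,v1) N2.N1=(alive,v0) N2.N2=(suspect,v1) N2.N3=(alive,v0) | N3.N0=(suspect,v1) N3.N1=(alive,v0) N3.N2=(suspect,v1) N3.N3=(alive,v0)
Op 8: N3 marks N3=suspect -> (suspect,v1)
Op 9: N0 marks N3=suspect -> (suspect,v1)
Op 10: N0 marks N1=suspect -> (suspect,v2)
Op 11: N3 marks N1=suspect -> (suspect,v1)
Op 12: gossip N2<->N3 -> N2.N0=(suspect,v1) N2.N1=(suspect,v1) N2.N2=(suspect,v1) N2.N3=(suspect,v1) | N3.N0=(suspect,v1) N3.N1=(suspect,v1) N3.N2=(suspect,v1) N3.N3=(suspect,v1)

Answer: suspect 1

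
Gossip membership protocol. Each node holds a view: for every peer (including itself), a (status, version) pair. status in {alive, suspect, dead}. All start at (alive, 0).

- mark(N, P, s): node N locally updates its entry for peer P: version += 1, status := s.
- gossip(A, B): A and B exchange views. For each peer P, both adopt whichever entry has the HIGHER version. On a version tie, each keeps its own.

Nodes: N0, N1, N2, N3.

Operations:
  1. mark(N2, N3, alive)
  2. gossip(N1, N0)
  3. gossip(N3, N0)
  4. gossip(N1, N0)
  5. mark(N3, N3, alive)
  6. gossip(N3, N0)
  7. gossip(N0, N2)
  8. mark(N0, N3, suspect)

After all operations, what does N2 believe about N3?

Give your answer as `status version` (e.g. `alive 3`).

Op 1: N2 marks N3=alive -> (alive,v1)
Op 2: gossip N1<->N0 -> N1.N0=(alive,v0) N1.N1=(alive,v0) N1.N2=(alive,v0) N1.N3=(alive,v0) | N0.N0=(alive,v0) N0.N1=(alive,v0) N0.N2=(alive,v0) N0.N3=(alive,v0)
Op 3: gossip N3<->N0 -> N3.N0=(alive,v0) N3.N1=(alive,v0) N3.N2=(alive,v0) N3.N3=(alive,v0) | N0.N0=(alive,v0) N0.N1=(alive,v0) N0.N2=(alive,v0) N0.N3=(alive,v0)
Op 4: gossip N1<->N0 -> N1.N0=(alive,v0) N1.N1=(alive,v0) N1.N2=(alive,v0) N1.N3=(alive,v0) | N0.N0=(alive,v0) N0.N1=(alive,v0) N0.N2=(alive,v0) N0.N3=(alive,v0)
Op 5: N3 marks N3=alive -> (alive,v1)
Op 6: gossip N3<->N0 -> N3.N0=(alive,v0) N3.N1=(alive,v0) N3.N2=(alive,v0) N3.N3=(alive,v1) | N0.N0=(alive,v0) N0.N1=(alive,v0) N0.N2=(alive,v0) N0.N3=(alive,v1)
Op 7: gossip N0<->N2 -> N0.N0=(alive,v0) N0.N1=(alive,v0) N0.N2=(alive,v0) N0.N3=(alive,v1) | N2.N0=(alive,v0) N2.N1=(alive,v0) N2.N2=(alive,v0) N2.N3=(alive,v1)
Op 8: N0 marks N3=suspect -> (suspect,v2)

Answer: alive 1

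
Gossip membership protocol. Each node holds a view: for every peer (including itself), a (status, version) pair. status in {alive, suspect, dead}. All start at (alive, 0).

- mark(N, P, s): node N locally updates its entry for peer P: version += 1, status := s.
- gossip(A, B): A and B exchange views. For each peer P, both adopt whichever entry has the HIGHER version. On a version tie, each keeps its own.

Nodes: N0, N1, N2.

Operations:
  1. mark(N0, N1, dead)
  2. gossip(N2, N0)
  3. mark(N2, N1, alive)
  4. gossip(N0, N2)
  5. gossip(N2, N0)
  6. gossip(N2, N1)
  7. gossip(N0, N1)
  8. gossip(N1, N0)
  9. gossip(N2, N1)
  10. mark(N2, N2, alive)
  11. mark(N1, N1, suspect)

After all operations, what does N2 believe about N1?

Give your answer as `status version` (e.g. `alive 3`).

Answer: alive 2

Derivation:
Op 1: N0 marks N1=dead -> (dead,v1)
Op 2: gossip N2<->N0 -> N2.N0=(alive,v0) N2.N1=(dead,v1) N2.N2=(alive,v0) | N0.N0=(alive,v0) N0.N1=(dead,v1) N0.N2=(alive,v0)
Op 3: N2 marks N1=alive -> (alive,v2)
Op 4: gossip N0<->N2 -> N0.N0=(alive,v0) N0.N1=(alive,v2) N0.N2=(alive,v0) | N2.N0=(alive,v0) N2.N1=(alive,v2) N2.N2=(alive,v0)
Op 5: gossip N2<->N0 -> N2.N0=(alive,v0) N2.N1=(alive,v2) N2.N2=(alive,v0) | N0.N0=(alive,v0) N0.N1=(alive,v2) N0.N2=(alive,v0)
Op 6: gossip N2<->N1 -> N2.N0=(alive,v0) N2.N1=(alive,v2) N2.N2=(alive,v0) | N1.N0=(alive,v0) N1.N1=(alive,v2) N1.N2=(alive,v0)
Op 7: gossip N0<->N1 -> N0.N0=(alive,v0) N0.N1=(alive,v2) N0.N2=(alive,v0) | N1.N0=(alive,v0) N1.N1=(alive,v2) N1.N2=(alive,v0)
Op 8: gossip N1<->N0 -> N1.N0=(alive,v0) N1.N1=(alive,v2) N1.N2=(alive,v0) | N0.N0=(alive,v0) N0.N1=(alive,v2) N0.N2=(alive,v0)
Op 9: gossip N2<->N1 -> N2.N0=(alive,v0) N2.N1=(alive,v2) N2.N2=(alive,v0) | N1.N0=(alive,v0) N1.N1=(alive,v2) N1.N2=(alive,v0)
Op 10: N2 marks N2=alive -> (alive,v1)
Op 11: N1 marks N1=suspect -> (suspect,v3)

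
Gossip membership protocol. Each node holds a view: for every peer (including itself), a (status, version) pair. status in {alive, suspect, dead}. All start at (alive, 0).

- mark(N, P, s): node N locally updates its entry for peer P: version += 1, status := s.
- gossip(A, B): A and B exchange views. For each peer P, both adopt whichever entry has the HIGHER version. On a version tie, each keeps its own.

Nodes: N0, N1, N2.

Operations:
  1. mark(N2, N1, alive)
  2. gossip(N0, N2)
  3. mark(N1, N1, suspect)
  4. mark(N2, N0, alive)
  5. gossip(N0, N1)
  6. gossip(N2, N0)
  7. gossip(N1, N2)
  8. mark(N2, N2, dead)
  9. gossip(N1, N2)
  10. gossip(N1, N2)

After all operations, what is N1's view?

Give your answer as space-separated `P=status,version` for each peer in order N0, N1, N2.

Answer: N0=alive,1 N1=suspect,1 N2=dead,1

Derivation:
Op 1: N2 marks N1=alive -> (alive,v1)
Op 2: gossip N0<->N2 -> N0.N0=(alive,v0) N0.N1=(alive,v1) N0.N2=(alive,v0) | N2.N0=(alive,v0) N2.N1=(alive,v1) N2.N2=(alive,v0)
Op 3: N1 marks N1=suspect -> (suspect,v1)
Op 4: N2 marks N0=alive -> (alive,v1)
Op 5: gossip N0<->N1 -> N0.N0=(alive,v0) N0.N1=(alive,v1) N0.N2=(alive,v0) | N1.N0=(alive,v0) N1.N1=(suspect,v1) N1.N2=(alive,v0)
Op 6: gossip N2<->N0 -> N2.N0=(alive,v1) N2.N1=(alive,v1) N2.N2=(alive,v0) | N0.N0=(alive,v1) N0.N1=(alive,v1) N0.N2=(alive,v0)
Op 7: gossip N1<->N2 -> N1.N0=(alive,v1) N1.N1=(suspect,v1) N1.N2=(alive,v0) | N2.N0=(alive,v1) N2.N1=(alive,v1) N2.N2=(alive,v0)
Op 8: N2 marks N2=dead -> (dead,v1)
Op 9: gossip N1<->N2 -> N1.N0=(alive,v1) N1.N1=(suspect,v1) N1.N2=(dead,v1) | N2.N0=(alive,v1) N2.N1=(alive,v1) N2.N2=(dead,v1)
Op 10: gossip N1<->N2 -> N1.N0=(alive,v1) N1.N1=(suspect,v1) N1.N2=(dead,v1) | N2.N0=(alive,v1) N2.N1=(alive,v1) N2.N2=(dead,v1)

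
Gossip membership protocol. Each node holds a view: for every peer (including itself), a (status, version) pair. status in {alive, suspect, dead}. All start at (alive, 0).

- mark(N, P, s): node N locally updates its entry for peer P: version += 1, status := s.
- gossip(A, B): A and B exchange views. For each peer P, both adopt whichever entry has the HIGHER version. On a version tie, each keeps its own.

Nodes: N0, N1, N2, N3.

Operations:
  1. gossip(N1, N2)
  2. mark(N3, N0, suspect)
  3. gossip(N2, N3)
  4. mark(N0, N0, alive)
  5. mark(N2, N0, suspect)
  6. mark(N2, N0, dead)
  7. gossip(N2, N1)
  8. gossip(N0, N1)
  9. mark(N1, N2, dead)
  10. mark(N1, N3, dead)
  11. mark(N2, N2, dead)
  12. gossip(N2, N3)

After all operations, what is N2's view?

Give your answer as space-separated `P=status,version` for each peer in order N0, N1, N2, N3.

Op 1: gossip N1<->N2 -> N1.N0=(alive,v0) N1.N1=(alive,v0) N1.N2=(alive,v0) N1.N3=(alive,v0) | N2.N0=(alive,v0) N2.N1=(alive,v0) N2.N2=(alive,v0) N2.N3=(alive,v0)
Op 2: N3 marks N0=suspect -> (suspect,v1)
Op 3: gossip N2<->N3 -> N2.N0=(suspect,v1) N2.N1=(alive,v0) N2.N2=(alive,v0) N2.N3=(alive,v0) | N3.N0=(suspect,v1) N3.N1=(alive,v0) N3.N2=(alive,v0) N3.N3=(alive,v0)
Op 4: N0 marks N0=alive -> (alive,v1)
Op 5: N2 marks N0=suspect -> (suspect,v2)
Op 6: N2 marks N0=dead -> (dead,v3)
Op 7: gossip N2<->N1 -> N2.N0=(dead,v3) N2.N1=(alive,v0) N2.N2=(alive,v0) N2.N3=(alive,v0) | N1.N0=(dead,v3) N1.N1=(alive,v0) N1.N2=(alive,v0) N1.N3=(alive,v0)
Op 8: gossip N0<->N1 -> N0.N0=(dead,v3) N0.N1=(alive,v0) N0.N2=(alive,v0) N0.N3=(alive,v0) | N1.N0=(dead,v3) N1.N1=(alive,v0) N1.N2=(alive,v0) N1.N3=(alive,v0)
Op 9: N1 marks N2=dead -> (dead,v1)
Op 10: N1 marks N3=dead -> (dead,v1)
Op 11: N2 marks N2=dead -> (dead,v1)
Op 12: gossip N2<->N3 -> N2.N0=(dead,v3) N2.N1=(alive,v0) N2.N2=(dead,v1) N2.N3=(alive,v0) | N3.N0=(dead,v3) N3.N1=(alive,v0) N3.N2=(dead,v1) N3.N3=(alive,v0)

Answer: N0=dead,3 N1=alive,0 N2=dead,1 N3=alive,0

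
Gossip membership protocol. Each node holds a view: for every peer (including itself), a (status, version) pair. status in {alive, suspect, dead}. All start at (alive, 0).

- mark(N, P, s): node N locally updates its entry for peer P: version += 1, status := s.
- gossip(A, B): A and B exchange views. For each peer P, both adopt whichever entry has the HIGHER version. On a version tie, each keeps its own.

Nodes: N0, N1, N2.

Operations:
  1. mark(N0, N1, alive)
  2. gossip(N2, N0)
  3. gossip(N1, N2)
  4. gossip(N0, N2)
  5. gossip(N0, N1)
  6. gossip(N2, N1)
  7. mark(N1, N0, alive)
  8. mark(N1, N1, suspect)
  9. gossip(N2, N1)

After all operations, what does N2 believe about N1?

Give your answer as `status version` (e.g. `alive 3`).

Op 1: N0 marks N1=alive -> (alive,v1)
Op 2: gossip N2<->N0 -> N2.N0=(alive,v0) N2.N1=(alive,v1) N2.N2=(alive,v0) | N0.N0=(alive,v0) N0.N1=(alive,v1) N0.N2=(alive,v0)
Op 3: gossip N1<->N2 -> N1.N0=(alive,v0) N1.N1=(alive,v1) N1.N2=(alive,v0) | N2.N0=(alive,v0) N2.N1=(alive,v1) N2.N2=(alive,v0)
Op 4: gossip N0<->N2 -> N0.N0=(alive,v0) N0.N1=(alive,v1) N0.N2=(alive,v0) | N2.N0=(alive,v0) N2.N1=(alive,v1) N2.N2=(alive,v0)
Op 5: gossip N0<->N1 -> N0.N0=(alive,v0) N0.N1=(alive,v1) N0.N2=(alive,v0) | N1.N0=(alive,v0) N1.N1=(alive,v1) N1.N2=(alive,v0)
Op 6: gossip N2<->N1 -> N2.N0=(alive,v0) N2.N1=(alive,v1) N2.N2=(alive,v0) | N1.N0=(alive,v0) N1.N1=(alive,v1) N1.N2=(alive,v0)
Op 7: N1 marks N0=alive -> (alive,v1)
Op 8: N1 marks N1=suspect -> (suspect,v2)
Op 9: gossip N2<->N1 -> N2.N0=(alive,v1) N2.N1=(suspect,v2) N2.N2=(alive,v0) | N1.N0=(alive,v1) N1.N1=(suspect,v2) N1.N2=(alive,v0)

Answer: suspect 2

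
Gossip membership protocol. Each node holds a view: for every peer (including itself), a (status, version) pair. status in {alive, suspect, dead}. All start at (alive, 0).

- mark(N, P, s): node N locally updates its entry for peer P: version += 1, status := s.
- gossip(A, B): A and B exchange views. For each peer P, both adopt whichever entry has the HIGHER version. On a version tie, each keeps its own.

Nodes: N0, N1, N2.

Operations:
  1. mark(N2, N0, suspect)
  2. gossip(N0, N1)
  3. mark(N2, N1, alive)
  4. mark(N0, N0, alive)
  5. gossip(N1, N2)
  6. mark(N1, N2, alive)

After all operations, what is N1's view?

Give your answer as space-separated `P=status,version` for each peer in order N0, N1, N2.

Op 1: N2 marks N0=suspect -> (suspect,v1)
Op 2: gossip N0<->N1 -> N0.N0=(alive,v0) N0.N1=(alive,v0) N0.N2=(alive,v0) | N1.N0=(alive,v0) N1.N1=(alive,v0) N1.N2=(alive,v0)
Op 3: N2 marks N1=alive -> (alive,v1)
Op 4: N0 marks N0=alive -> (alive,v1)
Op 5: gossip N1<->N2 -> N1.N0=(suspect,v1) N1.N1=(alive,v1) N1.N2=(alive,v0) | N2.N0=(suspect,v1) N2.N1=(alive,v1) N2.N2=(alive,v0)
Op 6: N1 marks N2=alive -> (alive,v1)

Answer: N0=suspect,1 N1=alive,1 N2=alive,1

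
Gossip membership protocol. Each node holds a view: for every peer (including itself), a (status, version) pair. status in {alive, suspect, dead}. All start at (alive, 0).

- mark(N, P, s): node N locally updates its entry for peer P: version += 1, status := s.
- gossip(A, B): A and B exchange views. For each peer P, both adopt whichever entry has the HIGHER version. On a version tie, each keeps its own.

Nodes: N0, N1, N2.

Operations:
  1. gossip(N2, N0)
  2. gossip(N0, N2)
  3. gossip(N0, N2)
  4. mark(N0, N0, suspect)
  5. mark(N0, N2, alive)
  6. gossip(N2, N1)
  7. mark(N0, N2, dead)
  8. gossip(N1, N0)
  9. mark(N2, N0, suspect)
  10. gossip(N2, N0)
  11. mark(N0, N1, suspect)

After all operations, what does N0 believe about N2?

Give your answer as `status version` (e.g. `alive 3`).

Op 1: gossip N2<->N0 -> N2.N0=(alive,v0) N2.N1=(alive,v0) N2.N2=(alive,v0) | N0.N0=(alive,v0) N0.N1=(alive,v0) N0.N2=(alive,v0)
Op 2: gossip N0<->N2 -> N0.N0=(alive,v0) N0.N1=(alive,v0) N0.N2=(alive,v0) | N2.N0=(alive,v0) N2.N1=(alive,v0) N2.N2=(alive,v0)
Op 3: gossip N0<->N2 -> N0.N0=(alive,v0) N0.N1=(alive,v0) N0.N2=(alive,v0) | N2.N0=(alive,v0) N2.N1=(alive,v0) N2.N2=(alive,v0)
Op 4: N0 marks N0=suspect -> (suspect,v1)
Op 5: N0 marks N2=alive -> (alive,v1)
Op 6: gossip N2<->N1 -> N2.N0=(alive,v0) N2.N1=(alive,v0) N2.N2=(alive,v0) | N1.N0=(alive,v0) N1.N1=(alive,v0) N1.N2=(alive,v0)
Op 7: N0 marks N2=dead -> (dead,v2)
Op 8: gossip N1<->N0 -> N1.N0=(suspect,v1) N1.N1=(alive,v0) N1.N2=(dead,v2) | N0.N0=(suspect,v1) N0.N1=(alive,v0) N0.N2=(dead,v2)
Op 9: N2 marks N0=suspect -> (suspect,v1)
Op 10: gossip N2<->N0 -> N2.N0=(suspect,v1) N2.N1=(alive,v0) N2.N2=(dead,v2) | N0.N0=(suspect,v1) N0.N1=(alive,v0) N0.N2=(dead,v2)
Op 11: N0 marks N1=suspect -> (suspect,v1)

Answer: dead 2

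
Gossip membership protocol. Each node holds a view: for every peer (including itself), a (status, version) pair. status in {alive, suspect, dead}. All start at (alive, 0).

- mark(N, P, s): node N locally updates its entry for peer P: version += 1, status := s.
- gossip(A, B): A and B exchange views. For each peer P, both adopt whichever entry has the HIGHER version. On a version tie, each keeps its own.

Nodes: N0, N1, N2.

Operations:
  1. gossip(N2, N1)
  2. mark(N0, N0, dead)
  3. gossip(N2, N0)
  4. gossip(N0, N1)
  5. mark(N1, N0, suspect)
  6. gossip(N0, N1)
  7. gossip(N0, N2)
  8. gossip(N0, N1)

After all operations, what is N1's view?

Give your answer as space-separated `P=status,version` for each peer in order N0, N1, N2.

Answer: N0=suspect,2 N1=alive,0 N2=alive,0

Derivation:
Op 1: gossip N2<->N1 -> N2.N0=(alive,v0) N2.N1=(alive,v0) N2.N2=(alive,v0) | N1.N0=(alive,v0) N1.N1=(alive,v0) N1.N2=(alive,v0)
Op 2: N0 marks N0=dead -> (dead,v1)
Op 3: gossip N2<->N0 -> N2.N0=(dead,v1) N2.N1=(alive,v0) N2.N2=(alive,v0) | N0.N0=(dead,v1) N0.N1=(alive,v0) N0.N2=(alive,v0)
Op 4: gossip N0<->N1 -> N0.N0=(dead,v1) N0.N1=(alive,v0) N0.N2=(alive,v0) | N1.N0=(dead,v1) N1.N1=(alive,v0) N1.N2=(alive,v0)
Op 5: N1 marks N0=suspect -> (suspect,v2)
Op 6: gossip N0<->N1 -> N0.N0=(suspect,v2) N0.N1=(alive,v0) N0.N2=(alive,v0) | N1.N0=(suspect,v2) N1.N1=(alive,v0) N1.N2=(alive,v0)
Op 7: gossip N0<->N2 -> N0.N0=(suspect,v2) N0.N1=(alive,v0) N0.N2=(alive,v0) | N2.N0=(suspect,v2) N2.N1=(alive,v0) N2.N2=(alive,v0)
Op 8: gossip N0<->N1 -> N0.N0=(suspect,v2) N0.N1=(alive,v0) N0.N2=(alive,v0) | N1.N0=(suspect,v2) N1.N1=(alive,v0) N1.N2=(alive,v0)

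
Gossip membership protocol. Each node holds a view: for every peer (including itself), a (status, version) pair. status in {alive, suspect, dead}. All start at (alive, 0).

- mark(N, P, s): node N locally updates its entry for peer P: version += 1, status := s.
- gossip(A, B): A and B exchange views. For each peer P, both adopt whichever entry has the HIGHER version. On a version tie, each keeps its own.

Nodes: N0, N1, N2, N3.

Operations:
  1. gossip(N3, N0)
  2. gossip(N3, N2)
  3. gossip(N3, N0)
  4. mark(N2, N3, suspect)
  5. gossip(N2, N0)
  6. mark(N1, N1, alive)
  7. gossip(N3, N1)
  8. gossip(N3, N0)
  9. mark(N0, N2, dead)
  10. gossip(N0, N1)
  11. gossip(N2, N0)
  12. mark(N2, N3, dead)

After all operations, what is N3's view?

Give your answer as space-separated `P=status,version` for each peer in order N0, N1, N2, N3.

Op 1: gossip N3<->N0 -> N3.N0=(alive,v0) N3.N1=(alive,v0) N3.N2=(alive,v0) N3.N3=(alive,v0) | N0.N0=(alive,v0) N0.N1=(alive,v0) N0.N2=(alive,v0) N0.N3=(alive,v0)
Op 2: gossip N3<->N2 -> N3.N0=(alive,v0) N3.N1=(alive,v0) N3.N2=(alive,v0) N3.N3=(alive,v0) | N2.N0=(alive,v0) N2.N1=(alive,v0) N2.N2=(alive,v0) N2.N3=(alive,v0)
Op 3: gossip N3<->N0 -> N3.N0=(alive,v0) N3.N1=(alive,v0) N3.N2=(alive,v0) N3.N3=(alive,v0) | N0.N0=(alive,v0) N0.N1=(alive,v0) N0.N2=(alive,v0) N0.N3=(alive,v0)
Op 4: N2 marks N3=suspect -> (suspect,v1)
Op 5: gossip N2<->N0 -> N2.N0=(alive,v0) N2.N1=(alive,v0) N2.N2=(alive,v0) N2.N3=(suspect,v1) | N0.N0=(alive,v0) N0.N1=(alive,v0) N0.N2=(alive,v0) N0.N3=(suspect,v1)
Op 6: N1 marks N1=alive -> (alive,v1)
Op 7: gossip N3<->N1 -> N3.N0=(alive,v0) N3.N1=(alive,v1) N3.N2=(alive,v0) N3.N3=(alive,v0) | N1.N0=(alive,v0) N1.N1=(alive,v1) N1.N2=(alive,v0) N1.N3=(alive,v0)
Op 8: gossip N3<->N0 -> N3.N0=(alive,v0) N3.N1=(alive,v1) N3.N2=(alive,v0) N3.N3=(suspect,v1) | N0.N0=(alive,v0) N0.N1=(alive,v1) N0.N2=(alive,v0) N0.N3=(suspect,v1)
Op 9: N0 marks N2=dead -> (dead,v1)
Op 10: gossip N0<->N1 -> N0.N0=(alive,v0) N0.N1=(alive,v1) N0.N2=(dead,v1) N0.N3=(suspect,v1) | N1.N0=(alive,v0) N1.N1=(alive,v1) N1.N2=(dead,v1) N1.N3=(suspect,v1)
Op 11: gossip N2<->N0 -> N2.N0=(alive,v0) N2.N1=(alive,v1) N2.N2=(dead,v1) N2.N3=(suspect,v1) | N0.N0=(alive,v0) N0.N1=(alive,v1) N0.N2=(dead,v1) N0.N3=(suspect,v1)
Op 12: N2 marks N3=dead -> (dead,v2)

Answer: N0=alive,0 N1=alive,1 N2=alive,0 N3=suspect,1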